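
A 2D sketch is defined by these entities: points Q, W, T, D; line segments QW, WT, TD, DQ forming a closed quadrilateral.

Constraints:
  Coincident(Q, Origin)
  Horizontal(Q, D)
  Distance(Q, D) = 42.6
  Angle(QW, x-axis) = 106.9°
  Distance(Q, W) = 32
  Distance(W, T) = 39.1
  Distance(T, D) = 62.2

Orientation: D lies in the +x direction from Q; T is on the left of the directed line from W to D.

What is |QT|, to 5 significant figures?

60.627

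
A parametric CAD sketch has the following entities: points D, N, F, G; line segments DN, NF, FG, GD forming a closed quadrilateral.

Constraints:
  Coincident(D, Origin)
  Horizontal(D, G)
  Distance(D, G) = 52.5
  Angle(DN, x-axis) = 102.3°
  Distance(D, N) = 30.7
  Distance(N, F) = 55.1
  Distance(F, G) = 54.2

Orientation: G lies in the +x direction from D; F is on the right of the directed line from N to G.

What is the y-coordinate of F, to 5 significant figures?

-24.097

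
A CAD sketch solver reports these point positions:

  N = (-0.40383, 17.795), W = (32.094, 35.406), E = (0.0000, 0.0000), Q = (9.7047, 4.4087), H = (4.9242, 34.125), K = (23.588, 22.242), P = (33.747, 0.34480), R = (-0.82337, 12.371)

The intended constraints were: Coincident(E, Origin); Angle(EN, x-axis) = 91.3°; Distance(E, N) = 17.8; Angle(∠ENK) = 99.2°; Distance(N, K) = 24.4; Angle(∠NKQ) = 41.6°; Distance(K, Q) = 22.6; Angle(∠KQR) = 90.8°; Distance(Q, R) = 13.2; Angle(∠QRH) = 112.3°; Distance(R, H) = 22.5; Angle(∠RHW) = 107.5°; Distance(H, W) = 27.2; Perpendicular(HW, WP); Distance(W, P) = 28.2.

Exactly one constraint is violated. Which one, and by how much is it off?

Distance(W, P) = 28.2 — off by 6.90.

E = (0.00, 0.00) ✓; EN at 91.30° ✓; |EN| = 17.80 ✓; ∠ENK = 99.20° ✓; |NK| = 24.40 ✓; ∠NKQ = 41.60° ✓; |KQ| = 22.60 ✓; ∠KQR = 90.80° ✓; |QR| = 13.20 ✓; ∠QRH = 112.3° ✓; |RH| = 22.50 ✓; ∠RHW = 107.5° ✓; |HW| = 27.20 ✓; ∠(HW, WP) = 90.00° ✓; |WP| = 35.10 ✗.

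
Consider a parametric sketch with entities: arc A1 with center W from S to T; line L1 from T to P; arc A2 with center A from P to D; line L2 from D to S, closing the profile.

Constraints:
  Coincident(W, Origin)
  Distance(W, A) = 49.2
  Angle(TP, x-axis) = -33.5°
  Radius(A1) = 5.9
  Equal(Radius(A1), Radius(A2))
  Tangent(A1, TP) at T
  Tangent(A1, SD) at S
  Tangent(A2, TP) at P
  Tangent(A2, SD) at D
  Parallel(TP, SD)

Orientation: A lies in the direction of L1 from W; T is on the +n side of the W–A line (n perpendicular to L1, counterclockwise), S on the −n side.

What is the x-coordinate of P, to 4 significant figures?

44.28

The slot axis is L1's direction at -33.5°, so u = (cos -33.5°, sin -33.5°) = (0.8339, -0.5519) and n = (−sin -33.5°, cos -33.5°) = (0.5519, 0.8339). W is at the origin and A lies 49.2 along u from W, so A = 49.2·u = (41.03, -27.16). Tangency of A1 to both parallel lines with radius 5.9 puts T and S at W ± 5.9·n: T = (3.256, 4.920), S = (-3.256, -4.920). Equal radii place P and D the same way about A: P = A + 5.9·n = (44.28, -22.24), D = A − 5.9·n = (37.77, -32.08). So P.x = 44.28.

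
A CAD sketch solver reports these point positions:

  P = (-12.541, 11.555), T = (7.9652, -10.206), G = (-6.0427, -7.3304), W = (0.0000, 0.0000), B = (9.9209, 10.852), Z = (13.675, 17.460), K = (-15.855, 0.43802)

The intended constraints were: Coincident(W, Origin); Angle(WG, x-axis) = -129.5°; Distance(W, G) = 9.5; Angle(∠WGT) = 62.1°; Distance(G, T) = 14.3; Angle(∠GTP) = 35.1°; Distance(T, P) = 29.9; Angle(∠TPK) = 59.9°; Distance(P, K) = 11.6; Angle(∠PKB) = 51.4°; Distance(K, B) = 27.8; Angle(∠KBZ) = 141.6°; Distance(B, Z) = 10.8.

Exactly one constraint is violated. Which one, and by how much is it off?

Distance(B, Z) = 10.8 — off by 3.20.

W = (0.00, 0.00) ✓; WG at -129.5° ✓; |WG| = 9.500 ✓; ∠WGT = 62.10° ✓; |GT| = 14.30 ✓; ∠GTP = 35.10° ✓; |TP| = 29.90 ✓; ∠TPK = 59.90° ✓; |PK| = 11.60 ✓; ∠PKB = 51.40° ✓; |KB| = 27.80 ✓; ∠KBZ = 141.6° ✓; |BZ| = 7.600 ✗.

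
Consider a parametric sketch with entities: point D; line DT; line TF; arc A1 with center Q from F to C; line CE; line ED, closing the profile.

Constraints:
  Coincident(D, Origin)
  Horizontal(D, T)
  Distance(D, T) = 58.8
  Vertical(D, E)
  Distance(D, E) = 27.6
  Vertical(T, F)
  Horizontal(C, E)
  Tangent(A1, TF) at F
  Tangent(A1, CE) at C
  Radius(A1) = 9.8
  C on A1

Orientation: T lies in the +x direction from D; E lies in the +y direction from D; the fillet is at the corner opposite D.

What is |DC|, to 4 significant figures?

56.24

The virtual corner opposite D is at (58.80, 27.60). Tangency of A1 to TF means the radius QF is perpendicular to TF and tangency of A1 to CE means the radius QC is perpendicular to CE, with radius 9.8, so the center Q sits 9.8 in from both sides at Q = (49.00, 17.80). That places the tangent points at F = (58.80, 17.80) on TF and C = (49.00, 27.60) on CE. Then |DC| = |C − D| = 56.24.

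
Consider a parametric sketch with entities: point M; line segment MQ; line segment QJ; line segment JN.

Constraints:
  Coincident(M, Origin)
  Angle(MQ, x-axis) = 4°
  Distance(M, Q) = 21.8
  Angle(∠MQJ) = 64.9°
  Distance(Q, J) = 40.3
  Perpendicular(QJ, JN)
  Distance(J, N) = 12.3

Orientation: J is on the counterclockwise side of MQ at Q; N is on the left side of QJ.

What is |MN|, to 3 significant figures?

31.9

M is at the origin; MQ runs at 4.0° with length 21.8, so Q = 21.8·(cos 4.0°, sin 4.0°) = (21.7, 1.52). ∠MQJ = 64.9°, so QJ runs at 4.0° + (180° − 64.9°) = 119° from the x-axis; with |QJ| = 40.3, J = Q + 40.3·(cos 119°, sin 119°) = (2.15, 36.7). QJ is perpendicular to JN; with |JN| = 12.3 on the left of QJ, N = J + 12.3·(-0.874, -0.486) = (-8.60, 30.8). Then |MN| = |N − M| = 31.9.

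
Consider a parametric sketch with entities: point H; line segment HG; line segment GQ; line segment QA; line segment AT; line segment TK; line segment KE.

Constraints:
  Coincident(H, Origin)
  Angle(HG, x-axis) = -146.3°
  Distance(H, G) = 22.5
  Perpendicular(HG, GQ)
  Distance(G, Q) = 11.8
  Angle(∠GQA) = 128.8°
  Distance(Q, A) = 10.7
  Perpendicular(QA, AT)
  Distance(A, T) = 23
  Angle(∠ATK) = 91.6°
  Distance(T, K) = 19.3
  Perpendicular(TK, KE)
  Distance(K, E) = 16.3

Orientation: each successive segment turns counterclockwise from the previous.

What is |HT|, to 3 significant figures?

0.632

H is at the origin; HG runs at -146.3° with length 22.5, so G = (-18.7, -12.5). The perpendicularity gives GQ at right angles to HG, so GQ runs at -56.3°; with |GQ| = 11.8, Q = (-12.2, -22.3). ∠GQA = 128.8° gives QA at -5.10° from the x-axis; with |QA| = 10.7, A = (-1.51, -23.3). QA ⟂ AT, so AT runs at 84.9°; with |AT| = 23.0, T = (0.530, -0.343). Then |HT| = |T − H| = 0.632.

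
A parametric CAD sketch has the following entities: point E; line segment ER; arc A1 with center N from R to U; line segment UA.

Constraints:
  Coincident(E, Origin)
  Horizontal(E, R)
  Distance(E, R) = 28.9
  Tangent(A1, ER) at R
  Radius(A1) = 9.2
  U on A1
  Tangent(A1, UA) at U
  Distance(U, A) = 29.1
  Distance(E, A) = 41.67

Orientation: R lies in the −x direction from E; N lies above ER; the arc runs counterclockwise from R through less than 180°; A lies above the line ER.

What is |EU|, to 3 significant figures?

21.5

Checks: ∠(NR, RE) = 90.00° ✓; |NR| = 9.200 ✓; |NU| = 9.200 ✓; ∠(NU, UA) = 90.00° ✓; |UA| = 29.10 ✓; |EA| = 41.67 ✓.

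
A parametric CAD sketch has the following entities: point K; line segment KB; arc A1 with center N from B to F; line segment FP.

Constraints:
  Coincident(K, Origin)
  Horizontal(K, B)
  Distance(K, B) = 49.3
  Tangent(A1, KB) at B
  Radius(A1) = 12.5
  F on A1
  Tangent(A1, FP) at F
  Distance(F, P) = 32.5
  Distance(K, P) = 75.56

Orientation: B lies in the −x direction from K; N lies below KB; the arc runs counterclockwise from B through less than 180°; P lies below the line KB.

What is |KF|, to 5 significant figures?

63.155

K is at the origin; KB is horizontal with |KB| = 49.3 and B on the −x side, so B = (-49.300, 0.0000). A1 meets KB tangentially, so NB is at right angles to KB, so N = B + (0, -12.5) = (-49.300, -12.500). Since NF ⟂ FP (tangency), |NP| = √(12.5² + 32.5²) = 34.821 regardless of where F sits on A1. So P lies on both circle(K, 75.56) and circle(N, 34.821); the below-KB intersection is P = (-60.295, -45.540). F is the foot of the tangent from P: F = (-61.787, -13.074).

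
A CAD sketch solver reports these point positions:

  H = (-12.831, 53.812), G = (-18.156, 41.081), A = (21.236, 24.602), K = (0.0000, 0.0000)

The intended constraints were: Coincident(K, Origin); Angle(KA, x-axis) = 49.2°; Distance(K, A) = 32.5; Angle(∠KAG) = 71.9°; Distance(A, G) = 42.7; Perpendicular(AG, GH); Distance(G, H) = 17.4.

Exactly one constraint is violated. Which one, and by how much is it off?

Distance(G, H) = 17.4 — off by 3.60.

K = (0.00, 0.00) ✓; KA at 49.20° ✓; |KA| = 32.50 ✓; ∠KAG = 71.90° ✓; |AG| = 42.70 ✓; ∠(AG, GH) = 90.00° ✓; |GH| = 13.80 ✗.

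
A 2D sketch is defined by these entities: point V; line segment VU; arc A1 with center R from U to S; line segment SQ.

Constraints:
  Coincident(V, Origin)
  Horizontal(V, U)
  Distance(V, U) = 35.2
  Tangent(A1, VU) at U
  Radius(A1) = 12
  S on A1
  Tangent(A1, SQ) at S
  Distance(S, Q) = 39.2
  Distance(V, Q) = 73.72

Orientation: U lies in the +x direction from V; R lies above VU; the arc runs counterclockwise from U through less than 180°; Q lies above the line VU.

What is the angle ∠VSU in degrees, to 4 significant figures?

26.68°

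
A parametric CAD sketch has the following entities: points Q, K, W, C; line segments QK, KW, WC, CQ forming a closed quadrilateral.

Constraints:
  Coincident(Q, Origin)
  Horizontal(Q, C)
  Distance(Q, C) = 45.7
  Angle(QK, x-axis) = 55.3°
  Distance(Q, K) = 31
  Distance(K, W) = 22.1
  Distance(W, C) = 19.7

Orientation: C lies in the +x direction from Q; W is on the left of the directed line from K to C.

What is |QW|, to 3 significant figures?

42.7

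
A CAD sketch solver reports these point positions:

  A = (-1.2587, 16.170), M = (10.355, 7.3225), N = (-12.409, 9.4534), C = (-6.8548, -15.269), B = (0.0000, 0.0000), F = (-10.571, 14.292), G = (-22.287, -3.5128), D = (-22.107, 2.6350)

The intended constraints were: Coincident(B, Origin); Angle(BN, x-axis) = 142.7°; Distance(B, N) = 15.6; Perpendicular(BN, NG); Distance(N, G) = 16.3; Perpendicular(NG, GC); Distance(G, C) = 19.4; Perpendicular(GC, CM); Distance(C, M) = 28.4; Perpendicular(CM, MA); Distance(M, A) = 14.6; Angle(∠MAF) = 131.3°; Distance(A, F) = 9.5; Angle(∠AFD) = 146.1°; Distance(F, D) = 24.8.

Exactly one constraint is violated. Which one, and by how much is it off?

Distance(F, D) = 24.8 — off by 8.40.

B = (0.00, 0.00) ✓; BN at 142.7° ✓; |BN| = 15.60 ✓; ∠(BN, NG) = 90.00° ✓; |NG| = 16.30 ✓; ∠(NG, GC) = 90.00° ✓; |GC| = 19.40 ✓; ∠(GC, CM) = 90.00° ✓; |CM| = 28.40 ✓; ∠(CM, MA) = 90.00° ✓; |MA| = 14.60 ✓; ∠MAF = 131.3° ✓; |AF| = 9.500 ✓; ∠AFD = 146.1° ✓; |FD| = 16.40 ✗.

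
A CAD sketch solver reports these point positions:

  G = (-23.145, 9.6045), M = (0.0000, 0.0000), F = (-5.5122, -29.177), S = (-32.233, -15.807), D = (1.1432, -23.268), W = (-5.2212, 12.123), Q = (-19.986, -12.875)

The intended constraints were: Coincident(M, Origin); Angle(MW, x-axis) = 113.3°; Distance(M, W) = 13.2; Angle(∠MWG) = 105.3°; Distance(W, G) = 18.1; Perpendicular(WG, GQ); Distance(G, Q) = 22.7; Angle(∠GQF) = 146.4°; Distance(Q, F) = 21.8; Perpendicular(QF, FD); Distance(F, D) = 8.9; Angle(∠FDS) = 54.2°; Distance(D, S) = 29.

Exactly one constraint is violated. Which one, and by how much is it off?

Distance(D, S) = 29 — off by 5.20.

M = (0.00, 0.00) ✓; MW at 113.3° ✓; |MW| = 13.20 ✓; ∠MWG = 105.3° ✓; |WG| = 18.10 ✓; ∠(WG, GQ) = 90.00° ✓; |GQ| = 22.70 ✓; ∠GQF = 146.4° ✓; |QF| = 21.80 ✓; ∠(QF, FD) = 90.00° ✓; |FD| = 8.900 ✓; ∠FDS = 54.20° ✓; |DS| = 34.20 ✗.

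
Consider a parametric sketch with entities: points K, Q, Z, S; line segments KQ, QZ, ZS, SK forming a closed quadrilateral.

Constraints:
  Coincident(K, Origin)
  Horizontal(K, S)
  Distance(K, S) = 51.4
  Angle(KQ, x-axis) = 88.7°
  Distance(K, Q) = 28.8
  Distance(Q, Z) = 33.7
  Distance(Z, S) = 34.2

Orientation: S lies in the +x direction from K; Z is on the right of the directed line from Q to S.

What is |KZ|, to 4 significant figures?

17.21

Checks: |QZ| = 33.70 ✓; |ZS| = 34.20 ✓.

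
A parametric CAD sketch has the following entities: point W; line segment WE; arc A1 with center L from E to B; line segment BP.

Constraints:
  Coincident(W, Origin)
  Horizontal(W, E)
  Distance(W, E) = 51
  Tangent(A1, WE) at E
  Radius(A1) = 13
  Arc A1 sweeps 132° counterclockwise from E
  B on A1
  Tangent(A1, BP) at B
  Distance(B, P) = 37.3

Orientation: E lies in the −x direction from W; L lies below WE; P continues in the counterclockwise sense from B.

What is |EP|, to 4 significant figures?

51.73

W is at the origin; W and E share the same y with |WE| = 51.0 and E on the −x side, so E = (-51.00, 0.000). A1 meets WE tangentially, so LE is at right angles to WE, so L = E + (0, -13) = (-51.00, -13.00). On A1, E sits at bearing 90° from L; a 132° counterclockwise sweep puts B at bearing 222°, so B = L + 13.0·(cos 222°, sin 222°) = (-60.66, -21.70). A1 meets BP tangentially, so LB is at right angles to BP, so BP runs along (−sin 222°, cos 222°); with |BP| = 37.3, P = (-35.70, -49.42). Then |EP| = |P − E| = 51.73.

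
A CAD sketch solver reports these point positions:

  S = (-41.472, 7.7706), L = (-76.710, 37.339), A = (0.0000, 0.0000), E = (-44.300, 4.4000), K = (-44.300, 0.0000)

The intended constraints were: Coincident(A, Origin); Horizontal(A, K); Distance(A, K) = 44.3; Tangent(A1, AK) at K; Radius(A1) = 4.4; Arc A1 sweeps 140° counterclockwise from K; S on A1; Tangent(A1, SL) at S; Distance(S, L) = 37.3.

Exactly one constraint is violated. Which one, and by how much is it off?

Distance(S, L) = 37.3 — off by 8.70.

A = (0.00, 0.00) ✓; A.y = 0.00, K.y = 0.00 ✓; |AK| = 44.30 ✓; ∠(EK, KA) = 90.00° ✓; |EK| = 4.400 ✓; bearing(E→S) − bearing(E→K) = 140.0° ✓; |ES| = 4.400 ✓; ∠(ES, SL) = 90.00° ✓; |SL| = 46.00 ✗.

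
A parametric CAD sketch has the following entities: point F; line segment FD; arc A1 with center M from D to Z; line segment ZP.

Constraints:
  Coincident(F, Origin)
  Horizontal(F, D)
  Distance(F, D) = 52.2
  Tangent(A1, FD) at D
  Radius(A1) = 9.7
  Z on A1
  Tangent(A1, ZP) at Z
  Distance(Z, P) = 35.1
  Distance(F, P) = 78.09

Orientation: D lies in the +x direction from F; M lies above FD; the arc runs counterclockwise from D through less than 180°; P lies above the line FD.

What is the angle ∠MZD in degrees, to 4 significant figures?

47.18°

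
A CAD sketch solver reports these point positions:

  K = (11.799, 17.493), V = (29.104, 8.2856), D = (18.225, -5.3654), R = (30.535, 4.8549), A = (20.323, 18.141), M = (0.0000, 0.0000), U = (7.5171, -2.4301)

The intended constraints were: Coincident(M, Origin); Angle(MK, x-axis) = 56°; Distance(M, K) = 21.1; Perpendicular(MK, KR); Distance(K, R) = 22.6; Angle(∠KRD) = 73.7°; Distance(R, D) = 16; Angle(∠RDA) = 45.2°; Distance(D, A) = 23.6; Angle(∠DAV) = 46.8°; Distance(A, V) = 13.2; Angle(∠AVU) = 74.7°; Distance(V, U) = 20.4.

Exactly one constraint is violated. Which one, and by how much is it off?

Distance(V, U) = 20.4 — off by 3.70.

M = (0.00, 0.00) ✓; MK at 56.00° ✓; |MK| = 21.10 ✓; ∠(MK, KR) = 90.00° ✓; |KR| = 22.60 ✓; ∠KRD = 73.70° ✓; |RD| = 16.00 ✓; ∠RDA = 45.20° ✓; |DA| = 23.60 ✓; ∠DAV = 46.80° ✓; |AV| = 13.20 ✓; ∠AVU = 74.70° ✓; |VU| = 24.10 ✗.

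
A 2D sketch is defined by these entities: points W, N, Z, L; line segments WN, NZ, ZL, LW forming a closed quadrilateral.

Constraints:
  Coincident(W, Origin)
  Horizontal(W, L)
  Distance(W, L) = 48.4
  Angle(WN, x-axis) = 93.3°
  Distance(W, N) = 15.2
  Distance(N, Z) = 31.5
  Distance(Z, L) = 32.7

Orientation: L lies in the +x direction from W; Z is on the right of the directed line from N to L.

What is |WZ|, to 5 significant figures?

20.323

Checks: |NZ| = 31.50 ✓; |ZL| = 32.70 ✓.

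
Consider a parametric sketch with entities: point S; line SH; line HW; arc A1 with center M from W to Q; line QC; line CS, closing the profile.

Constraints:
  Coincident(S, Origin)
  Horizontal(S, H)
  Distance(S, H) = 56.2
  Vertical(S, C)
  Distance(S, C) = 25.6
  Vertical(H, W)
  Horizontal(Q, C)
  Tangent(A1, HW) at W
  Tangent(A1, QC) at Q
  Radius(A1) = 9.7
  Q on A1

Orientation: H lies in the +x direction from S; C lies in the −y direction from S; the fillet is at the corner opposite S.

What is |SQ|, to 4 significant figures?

53.08

S is at the origin; S and H share the same y with |SH| = 56.2 and H on the +x side, so H = (56.20, 0.000). S and C share the same x with |SC| = 25.6 and C on the −y side, so C = (0.000, -25.60). The virtual corner opposite S is at (56.20, -25.60). A1 meets HW tangentially, so MW is at right angles to HW and the tangent condition forces MQ to be normal to QC, with radius 9.7, so the center M sits 9.7 in from both sides at M = (46.50, -15.90). That places the tangent points at W = (56.20, -15.90) on HW and Q = (46.50, -25.60) on QC. Then |SQ| = |Q − S| = 53.08.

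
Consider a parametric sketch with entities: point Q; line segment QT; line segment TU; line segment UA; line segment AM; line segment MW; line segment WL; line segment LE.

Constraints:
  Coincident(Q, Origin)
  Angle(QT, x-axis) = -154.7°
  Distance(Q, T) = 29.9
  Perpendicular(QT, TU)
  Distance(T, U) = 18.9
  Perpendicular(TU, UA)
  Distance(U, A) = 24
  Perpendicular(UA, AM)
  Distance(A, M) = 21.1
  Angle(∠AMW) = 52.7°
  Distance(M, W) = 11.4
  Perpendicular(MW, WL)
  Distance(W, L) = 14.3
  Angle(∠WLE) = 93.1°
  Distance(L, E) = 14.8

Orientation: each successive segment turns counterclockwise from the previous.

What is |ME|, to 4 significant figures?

15.47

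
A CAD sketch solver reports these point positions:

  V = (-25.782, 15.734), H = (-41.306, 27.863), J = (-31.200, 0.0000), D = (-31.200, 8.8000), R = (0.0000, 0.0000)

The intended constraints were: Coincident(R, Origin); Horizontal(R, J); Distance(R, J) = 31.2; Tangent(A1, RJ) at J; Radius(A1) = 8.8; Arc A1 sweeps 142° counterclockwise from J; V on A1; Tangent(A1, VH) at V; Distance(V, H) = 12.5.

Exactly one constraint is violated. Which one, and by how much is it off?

Distance(V, H) = 12.5 — off by 7.20.

R = (0.00, 0.00) ✓; R.y = 0.00, J.y = 0.00 ✓; |RJ| = 31.20 ✓; ∠(DJ, JR) = 90.00° ✓; |DJ| = 8.800 ✓; bearing(D→V) − bearing(D→J) = 142.0° ✓; |DV| = 8.800 ✓; ∠(DV, VH) = 90.00° ✓; |VH| = 19.70 ✗.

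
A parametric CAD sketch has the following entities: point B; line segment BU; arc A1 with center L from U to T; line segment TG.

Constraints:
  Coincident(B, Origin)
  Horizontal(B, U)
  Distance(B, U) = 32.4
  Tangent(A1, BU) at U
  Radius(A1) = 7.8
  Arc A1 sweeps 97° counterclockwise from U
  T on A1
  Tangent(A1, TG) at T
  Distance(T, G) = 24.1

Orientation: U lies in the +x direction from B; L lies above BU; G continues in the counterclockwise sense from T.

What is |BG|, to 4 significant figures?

49.51

On A1, U sits at bearing -90° from L; a 97° counterclockwise sweep puts T at bearing 7°, so T = L + 7.8·(cos 7°, sin 7°) = (40.14, 8.751). The tangent condition forces LT to be normal to TG, so TG runs along (−sin 7°, cos 7°); with |TG| = 24.1, G = (37.20, 32.67). Then |BG| = |G − B| = 49.51.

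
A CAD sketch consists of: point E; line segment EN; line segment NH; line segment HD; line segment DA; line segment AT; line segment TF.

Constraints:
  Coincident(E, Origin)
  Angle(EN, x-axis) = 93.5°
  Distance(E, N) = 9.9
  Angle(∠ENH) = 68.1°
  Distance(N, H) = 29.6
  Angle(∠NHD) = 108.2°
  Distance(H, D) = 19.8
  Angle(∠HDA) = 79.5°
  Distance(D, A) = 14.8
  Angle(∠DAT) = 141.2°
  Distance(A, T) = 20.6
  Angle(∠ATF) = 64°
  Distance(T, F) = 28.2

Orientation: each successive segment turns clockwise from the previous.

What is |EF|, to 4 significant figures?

27.50

E is at the origin; EN runs at 93.5° with length 9.9, so N = (-0.6044, 9.882). ∠ENH = 68.1° gives NH at -18.40° from the x-axis; with |NH| = 29.6, H = (27.48, 0.5383). ∠NHD = 108.2° gives HD at -90.20° from the x-axis; with |HD| = 19.8, D = (27.41, -19.26). ∠HDA = 79.5° gives DA at 169.3° from the x-axis; with |DA| = 14.8, A = (12.87, -16.51). ∠DAT = 141.2° gives AT at 130.5° from the x-axis; with |AT| = 20.6, T = (-0.5081, -0.8493). ∠ATF = 64.0° gives TF at 14.50° from the x-axis; with |TF| = 28.2, F = (26.79, 6.211). Then |EF| = |F − E| = 27.50.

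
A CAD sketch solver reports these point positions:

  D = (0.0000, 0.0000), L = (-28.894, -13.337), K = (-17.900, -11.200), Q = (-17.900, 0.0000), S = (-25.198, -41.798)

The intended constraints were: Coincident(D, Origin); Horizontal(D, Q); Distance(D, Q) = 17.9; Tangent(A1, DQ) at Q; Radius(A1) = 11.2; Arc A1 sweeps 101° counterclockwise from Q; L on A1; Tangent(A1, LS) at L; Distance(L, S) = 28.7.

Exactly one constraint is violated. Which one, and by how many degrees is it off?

Tangent(A1, LS) at L — off by 3.60°.

D = (0.00, 0.00) ✓; D.y = 0.00, Q.y = 0.00 ✓; |DQ| = 17.90 ✓; ∠(KQ, QD) = 90.00° ✓; |KQ| = 11.20 ✓; bearing(K→L) − bearing(K→Q) = 101.0° ✓; |KL| = 11.20 ✓; ∠(KL, LS) = 93.60° ✗; |LS| = 28.70 ✓.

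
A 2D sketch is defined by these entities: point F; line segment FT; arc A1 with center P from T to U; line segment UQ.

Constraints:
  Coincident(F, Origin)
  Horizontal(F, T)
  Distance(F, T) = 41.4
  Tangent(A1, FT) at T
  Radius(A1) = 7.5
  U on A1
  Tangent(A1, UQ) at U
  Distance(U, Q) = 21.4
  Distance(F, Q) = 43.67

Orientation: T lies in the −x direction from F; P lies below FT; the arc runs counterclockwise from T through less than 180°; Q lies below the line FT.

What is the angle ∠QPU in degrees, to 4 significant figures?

70.69°

Checks: |PU| = 7.500 ✓; ∠(PU, UQ) = 90.00° ✓; |UQ| = 21.40 ✓; |FQ| = 43.67 ✓.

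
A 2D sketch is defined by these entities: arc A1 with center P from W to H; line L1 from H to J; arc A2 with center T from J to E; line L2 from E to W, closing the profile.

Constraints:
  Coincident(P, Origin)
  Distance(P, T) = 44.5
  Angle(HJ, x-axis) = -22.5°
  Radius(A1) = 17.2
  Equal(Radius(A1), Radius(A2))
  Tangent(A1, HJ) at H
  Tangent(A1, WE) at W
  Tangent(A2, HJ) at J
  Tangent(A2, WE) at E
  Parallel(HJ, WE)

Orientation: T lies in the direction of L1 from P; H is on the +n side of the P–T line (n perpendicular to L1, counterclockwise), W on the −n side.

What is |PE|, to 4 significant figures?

47.71

The slot axis is L1's direction at -22.5°, so u = (cos -22.5°, sin -22.5°) = (0.9239, -0.3827) and n = (−sin -22.5°, cos -22.5°) = (0.3827, 0.9239). P is at the origin and T lies 44.5 along u from P, so T = 44.5·u = (41.11, -17.03). Tangency of A1 to both parallel lines with radius 17.2 puts H and W at P ± 17.2·n: H = (6.582, 15.89), W = (-6.582, -15.89). Equal radii place J and E the same way about T: J = T + 17.2·n = (47.69, -1.139), E = T − 17.2·n = (34.53, -32.92). Then |PE| = |E − P| = 47.71.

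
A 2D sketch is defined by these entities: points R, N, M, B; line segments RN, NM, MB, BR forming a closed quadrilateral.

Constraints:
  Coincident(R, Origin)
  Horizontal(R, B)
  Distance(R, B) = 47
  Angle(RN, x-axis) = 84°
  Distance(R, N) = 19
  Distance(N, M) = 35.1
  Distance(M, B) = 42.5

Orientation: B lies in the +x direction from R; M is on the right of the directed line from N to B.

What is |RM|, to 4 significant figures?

17.47

Checks: |NM| = 35.10 ✓; |MB| = 42.50 ✓.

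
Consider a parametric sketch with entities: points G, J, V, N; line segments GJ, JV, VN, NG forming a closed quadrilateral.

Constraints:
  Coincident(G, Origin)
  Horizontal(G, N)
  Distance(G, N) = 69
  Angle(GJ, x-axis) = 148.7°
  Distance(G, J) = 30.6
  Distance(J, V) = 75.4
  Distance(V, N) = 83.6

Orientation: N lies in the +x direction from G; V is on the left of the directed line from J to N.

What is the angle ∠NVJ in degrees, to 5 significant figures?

74.502°

Checks: |JV| = 75.40 ✓; |VN| = 83.60 ✓.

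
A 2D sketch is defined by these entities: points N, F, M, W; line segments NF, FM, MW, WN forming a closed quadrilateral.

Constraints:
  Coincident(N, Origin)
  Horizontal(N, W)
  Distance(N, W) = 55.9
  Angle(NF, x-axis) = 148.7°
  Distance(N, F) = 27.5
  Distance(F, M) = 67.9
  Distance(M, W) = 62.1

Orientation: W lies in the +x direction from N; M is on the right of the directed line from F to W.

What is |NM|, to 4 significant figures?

45.28

Checks: |FM| = 67.90 ✓; |MW| = 62.10 ✓.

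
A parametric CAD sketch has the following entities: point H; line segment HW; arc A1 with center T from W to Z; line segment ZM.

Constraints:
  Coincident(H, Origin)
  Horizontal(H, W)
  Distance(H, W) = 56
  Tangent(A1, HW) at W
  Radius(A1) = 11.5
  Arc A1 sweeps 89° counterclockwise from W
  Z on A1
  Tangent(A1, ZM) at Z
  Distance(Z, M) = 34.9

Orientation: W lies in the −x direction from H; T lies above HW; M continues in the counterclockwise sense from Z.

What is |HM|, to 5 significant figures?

63.722

H is at the origin; HW is horizontal with |HW| = 56.0 and W on the −x side, so W = (-56.000, 0.0000). A1 meets HW tangentially, so TW is at right angles to HW, so T = W + (0, 11.5) = (-56.000, 11.500). On A1, W sits at bearing -90° from T; an 89° counterclockwise sweep puts Z at bearing -1°, so Z = T + 11.5·(cos -1°, sin -1°) = (-44.502, 11.299). The tangent condition forces TZ to be normal to ZM, so ZM runs along (−sin -1°, cos -1°); with |ZM| = 34.9, M = (-43.893, 46.194). Then |HM| = |M − H| = 63.722.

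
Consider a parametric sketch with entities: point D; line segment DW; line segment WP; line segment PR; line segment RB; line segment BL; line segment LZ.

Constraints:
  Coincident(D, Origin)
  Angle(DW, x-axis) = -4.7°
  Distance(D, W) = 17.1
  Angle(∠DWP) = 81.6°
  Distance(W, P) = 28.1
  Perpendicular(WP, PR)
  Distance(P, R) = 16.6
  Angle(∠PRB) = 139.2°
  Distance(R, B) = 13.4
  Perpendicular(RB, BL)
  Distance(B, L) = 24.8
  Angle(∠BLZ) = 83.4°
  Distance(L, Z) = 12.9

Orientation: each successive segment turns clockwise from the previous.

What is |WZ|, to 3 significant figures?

10.2

D is at the origin; DW runs at -4.7° with length 17.1, so W = (17.0, -1.40). ∠DWP = 81.6° gives WP at -103° from the x-axis; with |WP| = 28.1, P = (10.7, -28.8). WP is perpendicular to PR, so PR runs at 167°; with |PR| = 16.6, R = (-5.49, -25.0). ∠PRB = 139.2° gives RB at 126° from the x-axis; with |RB| = 13.4, B = (-13.4, -14.2). The perpendicularity gives BL at right angles to RB, so BL runs at 36.1°; with |BL| = 24.8, L = (6.65, 0.432). ∠BLZ = 83.4° gives LZ at -60.5° from the x-axis; with |LZ| = 12.9, Z = (13.0, -10.8). Then |WZ| = |Z − W| = 10.2.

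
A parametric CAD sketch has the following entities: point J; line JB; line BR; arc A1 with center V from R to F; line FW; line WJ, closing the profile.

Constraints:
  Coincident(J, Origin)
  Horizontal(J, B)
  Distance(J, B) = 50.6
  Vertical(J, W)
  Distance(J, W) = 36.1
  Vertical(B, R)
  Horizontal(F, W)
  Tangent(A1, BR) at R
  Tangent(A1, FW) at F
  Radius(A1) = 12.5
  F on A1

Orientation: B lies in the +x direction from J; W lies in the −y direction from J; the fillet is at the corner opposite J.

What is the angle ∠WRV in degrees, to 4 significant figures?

13.88°

J is at the origin; JB is horizontal with |JB| = 50.6 and B on the +x side, so B = (50.60, 0.000). JW is vertical with |JW| = 36.1 and W on the −y side, so W = (0.000, -36.10). The virtual corner opposite J is at (50.60, -36.10). A1 meets BR tangentially, so VR is at right angles to BR and tangency of A1 to FW means the radius VF is perpendicular to FW, with radius 12.5, so the center V sits 12.5 in from both sides at V = (38.10, -23.60). That places the tangent points at R = (50.60, -23.60) on BR and F = (38.10, -36.10) on FW. Then cos ∠WRV = RW·RV / (|RW||RV|), giving 13.88°.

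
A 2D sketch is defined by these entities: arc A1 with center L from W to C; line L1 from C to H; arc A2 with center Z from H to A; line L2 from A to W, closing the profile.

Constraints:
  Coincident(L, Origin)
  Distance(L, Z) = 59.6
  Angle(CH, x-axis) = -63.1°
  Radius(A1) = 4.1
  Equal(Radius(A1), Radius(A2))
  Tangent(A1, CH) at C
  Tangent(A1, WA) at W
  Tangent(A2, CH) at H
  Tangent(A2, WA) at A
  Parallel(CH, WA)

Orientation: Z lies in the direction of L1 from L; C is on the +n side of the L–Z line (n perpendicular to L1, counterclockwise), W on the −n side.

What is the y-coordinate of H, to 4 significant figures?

-51.30

The slot axis is L1's direction at -63.1°, so u = (cos -63.1°, sin -63.1°) = (0.4524, -0.8918) and n = (−sin -63.1°, cos -63.1°) = (0.8918, 0.4524). L is at the origin and Z lies 59.6 along u from L, so Z = 59.6·u = (26.97, -53.15). Tangency of A1 to both parallel lines with radius 4.1 puts C and W at L ± 4.1·n: C = (3.656, 1.855), W = (-3.656, -1.855). Equal radii place H and A the same way about Z: H = Z + 4.1·n = (30.62, -51.30), A = Z − 4.1·n = (23.31, -55.01). So H.y = -51.30.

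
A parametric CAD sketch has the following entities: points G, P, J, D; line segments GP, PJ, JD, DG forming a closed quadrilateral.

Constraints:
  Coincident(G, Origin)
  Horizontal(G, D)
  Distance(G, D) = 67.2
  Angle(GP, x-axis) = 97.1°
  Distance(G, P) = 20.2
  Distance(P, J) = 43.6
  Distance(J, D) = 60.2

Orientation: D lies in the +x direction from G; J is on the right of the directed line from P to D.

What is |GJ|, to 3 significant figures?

24.1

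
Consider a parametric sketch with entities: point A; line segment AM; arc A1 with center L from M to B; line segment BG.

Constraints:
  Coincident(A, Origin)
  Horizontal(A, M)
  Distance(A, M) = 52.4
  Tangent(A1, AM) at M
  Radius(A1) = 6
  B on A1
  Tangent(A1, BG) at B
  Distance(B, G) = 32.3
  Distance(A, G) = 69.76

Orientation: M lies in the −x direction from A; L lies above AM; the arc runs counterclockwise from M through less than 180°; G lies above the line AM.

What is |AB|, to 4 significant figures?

47.50

A is at the origin; A and M share the same y with |AM| = 52.4 and M on the −x side, so M = (-52.40, 0.000). A1 meets AM tangentially, so LM is at right angles to AM, so L = M + (0, 6) = (-52.40, 6.000). Since LB ⟂ BG (tangency), |LG| = √(6.0² + 32.3²) = 32.85 regardless of where B sits on A1. So G lies on both circle(A, 69.76) and circle(L, 32.85); the above-AM intersection is G = (-58.29, 38.32). B is the foot of the tangent from G: B = (-46.79, 8.136).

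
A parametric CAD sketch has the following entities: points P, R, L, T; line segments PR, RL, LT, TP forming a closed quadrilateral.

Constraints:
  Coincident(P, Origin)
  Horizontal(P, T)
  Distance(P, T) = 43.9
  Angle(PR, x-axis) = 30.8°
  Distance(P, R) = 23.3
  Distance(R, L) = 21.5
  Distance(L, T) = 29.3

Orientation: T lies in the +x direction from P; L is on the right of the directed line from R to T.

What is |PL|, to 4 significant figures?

18.53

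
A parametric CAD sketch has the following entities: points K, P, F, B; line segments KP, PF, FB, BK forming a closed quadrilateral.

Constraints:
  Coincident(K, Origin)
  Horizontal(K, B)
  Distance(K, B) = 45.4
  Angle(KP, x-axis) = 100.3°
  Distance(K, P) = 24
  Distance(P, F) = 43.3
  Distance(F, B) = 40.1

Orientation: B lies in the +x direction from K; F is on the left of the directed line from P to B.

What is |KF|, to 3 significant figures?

53.2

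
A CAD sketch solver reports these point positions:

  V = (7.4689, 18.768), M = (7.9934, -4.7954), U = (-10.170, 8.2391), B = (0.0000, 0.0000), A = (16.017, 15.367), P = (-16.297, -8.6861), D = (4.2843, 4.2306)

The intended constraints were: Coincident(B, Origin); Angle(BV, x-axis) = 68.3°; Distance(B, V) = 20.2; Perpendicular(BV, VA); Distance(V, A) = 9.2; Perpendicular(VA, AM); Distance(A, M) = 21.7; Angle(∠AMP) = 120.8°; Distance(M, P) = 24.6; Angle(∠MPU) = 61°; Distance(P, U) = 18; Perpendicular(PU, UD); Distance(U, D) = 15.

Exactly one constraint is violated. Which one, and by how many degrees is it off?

Perpendicular(PU, UD) — off by 4.40°.

B = (0.00, 0.00) ✓; BV at 68.30° ✓; |BV| = 20.20 ✓; ∠(BV, VA) = 90.00° ✓; |VA| = 9.200 ✓; ∠(VA, AM) = 90.00° ✓; |AM| = 21.70 ✓; ∠AMP = 120.8° ✓; |MP| = 24.60 ✓; ∠MPU = 61.00° ✓; |PU| = 18.00 ✓; ∠(PU, UD) = 85.60° ✗; |UD| = 15.00 ✓.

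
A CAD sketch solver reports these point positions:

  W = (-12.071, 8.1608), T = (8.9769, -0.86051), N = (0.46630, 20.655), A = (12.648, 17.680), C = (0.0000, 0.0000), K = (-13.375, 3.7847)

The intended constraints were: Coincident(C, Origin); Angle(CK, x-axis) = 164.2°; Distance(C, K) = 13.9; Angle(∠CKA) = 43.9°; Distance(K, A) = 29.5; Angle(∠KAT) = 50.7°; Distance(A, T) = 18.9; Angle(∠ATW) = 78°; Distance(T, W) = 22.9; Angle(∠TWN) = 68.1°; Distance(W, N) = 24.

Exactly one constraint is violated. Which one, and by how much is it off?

Distance(W, N) = 24 — off by 6.30.

C = (0.00, 0.00) ✓; CK at 164.2° ✓; |CK| = 13.90 ✓; ∠CKA = 43.90° ✓; |KA| = 29.50 ✓; ∠KAT = 50.70° ✓; |AT| = 18.90 ✓; ∠ATW = 78.00° ✓; |TW| = 22.90 ✓; ∠TWN = 68.10° ✓; |WN| = 17.70 ✗.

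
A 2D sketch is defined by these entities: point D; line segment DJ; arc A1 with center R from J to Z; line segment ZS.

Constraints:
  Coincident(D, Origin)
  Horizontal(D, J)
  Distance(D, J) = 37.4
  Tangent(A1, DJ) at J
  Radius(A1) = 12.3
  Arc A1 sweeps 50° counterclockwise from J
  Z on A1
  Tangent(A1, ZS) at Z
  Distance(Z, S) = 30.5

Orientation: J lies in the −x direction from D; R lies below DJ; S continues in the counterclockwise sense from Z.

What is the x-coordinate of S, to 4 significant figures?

-66.43

D is at the origin; DJ is horizontal with |DJ| = 37.4 and J on the −x side, so J = (-37.40, 0.000). Since A1 is tangent to DJ there, RJ ⟂ DJ, so R = J + (0, -12.3) = (-37.40, -12.30). On A1, J sits at bearing 90° from R; a 50° counterclockwise sweep puts Z at bearing 140°, so Z = R + 12.3·(cos 140°, sin 140°) = (-46.82, -4.394). The tangent condition forces RZ to be normal to ZS, so ZS runs along (−sin 140°, cos 140°); with |ZS| = 30.5, S = (-66.43, -27.76). So S.x = -66.43.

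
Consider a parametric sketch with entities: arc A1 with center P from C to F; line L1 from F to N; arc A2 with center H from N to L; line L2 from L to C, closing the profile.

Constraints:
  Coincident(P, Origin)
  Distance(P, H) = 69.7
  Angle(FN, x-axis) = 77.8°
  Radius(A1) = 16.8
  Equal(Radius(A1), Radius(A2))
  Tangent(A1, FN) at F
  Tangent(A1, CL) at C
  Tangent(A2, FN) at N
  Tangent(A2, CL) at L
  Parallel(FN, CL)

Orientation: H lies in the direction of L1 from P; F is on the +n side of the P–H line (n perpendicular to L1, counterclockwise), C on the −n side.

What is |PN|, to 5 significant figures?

71.696

The slot axis is L1's direction at 77.8°, so u = (cos 77.8°, sin 77.8°) = (0.21132, 0.97742) and n = (−sin 77.8°, cos 77.8°) = (-0.97742, 0.21132). P is at the origin and H lies 69.7 along u from P, so H = 69.7·u = (14.729, 68.126). Tangency of A1 to both parallel lines with radius 16.8 puts F and C at P ± 16.8·n: F = (-16.421, 3.5503), C = (16.421, -3.5503). Equal radii place N and L the same way about H: N = H + 16.8·n = (-1.6912, 71.676), L = H − 16.8·n = (31.150, 64.576). Then |PN| = |N − P| = 71.696.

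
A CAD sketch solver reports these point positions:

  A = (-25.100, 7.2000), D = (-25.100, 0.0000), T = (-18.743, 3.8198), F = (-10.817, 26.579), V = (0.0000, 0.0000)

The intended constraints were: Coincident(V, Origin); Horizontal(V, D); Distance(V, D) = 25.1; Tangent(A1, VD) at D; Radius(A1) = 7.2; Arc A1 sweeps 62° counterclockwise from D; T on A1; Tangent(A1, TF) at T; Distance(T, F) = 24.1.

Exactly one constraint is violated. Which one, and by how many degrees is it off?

Tangent(A1, TF) at T — off by 8.80°.

V = (0.00, 0.00) ✓; V.y = 0.00, D.y = 0.00 ✓; |VD| = 25.10 ✓; ∠(AD, DV) = 90.00° ✓; |AD| = 7.200 ✓; bearing(A→T) − bearing(A→D) = 62.00° ✓; |AT| = 7.200 ✓; ∠(AT, TF) = 81.20° ✗; |TF| = 24.10 ✓.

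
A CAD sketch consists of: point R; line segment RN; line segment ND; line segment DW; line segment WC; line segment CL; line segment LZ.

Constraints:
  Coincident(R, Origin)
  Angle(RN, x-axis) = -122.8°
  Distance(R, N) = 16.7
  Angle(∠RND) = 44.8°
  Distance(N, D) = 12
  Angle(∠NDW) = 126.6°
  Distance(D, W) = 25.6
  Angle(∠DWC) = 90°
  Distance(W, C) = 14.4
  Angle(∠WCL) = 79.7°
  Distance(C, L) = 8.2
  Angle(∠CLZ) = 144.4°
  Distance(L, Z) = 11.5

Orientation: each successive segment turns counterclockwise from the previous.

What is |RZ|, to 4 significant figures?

2.467

R is at the origin; RN runs at -122.8° with length 16.7, so N = (-9.047, -14.04). ∠RND = 44.8° gives ND at 12.40° from the x-axis; with |ND| = 12.0, D = (2.674, -11.46). ∠NDW = 126.6° gives DW at 65.80° from the x-axis; with |DW| = 25.6, W = (13.17, 11.89). ∠DWC = 90.0° gives WC at 155.8° from the x-axis; with |WC| = 14.4, C = (0.03304, 17.79). ∠WCL = 79.7° gives CL at -103.9° from the x-axis; with |CL| = 8.2, L = (-1.937, 9.833). ∠CLZ = 144.4° gives LZ at -68.30° from the x-axis; with |LZ| = 11.5, Z = (2.315, -0.8524). Then |RZ| = |Z − R| = 2.467.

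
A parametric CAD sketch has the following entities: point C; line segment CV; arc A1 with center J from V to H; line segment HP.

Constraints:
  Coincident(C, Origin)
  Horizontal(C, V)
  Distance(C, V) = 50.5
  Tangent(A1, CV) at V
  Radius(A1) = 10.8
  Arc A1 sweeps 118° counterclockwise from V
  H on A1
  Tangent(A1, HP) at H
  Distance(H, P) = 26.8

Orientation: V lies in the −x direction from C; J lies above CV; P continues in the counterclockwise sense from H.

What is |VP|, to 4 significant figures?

39.65

C is at the origin; CV is horizontal with |CV| = 50.5 and V on the −x side, so V = (-50.50, 0.000). Tangency of A1 to CV means the radius JV is perpendicular to CV, so J = V + (0, 10.8) = (-50.50, 10.80). On A1, V sits at bearing -90° from J; a 118° counterclockwise sweep puts H at bearing 28°, so H = J + 10.8·(cos 28°, sin 28°) = (-40.96, 15.87). Since A1 is tangent to HP there, JH ⟂ HP, so HP runs along (−sin 28°, cos 28°); with |HP| = 26.8, P = (-53.55, 39.53). Then |VP| = |P − V| = 39.65.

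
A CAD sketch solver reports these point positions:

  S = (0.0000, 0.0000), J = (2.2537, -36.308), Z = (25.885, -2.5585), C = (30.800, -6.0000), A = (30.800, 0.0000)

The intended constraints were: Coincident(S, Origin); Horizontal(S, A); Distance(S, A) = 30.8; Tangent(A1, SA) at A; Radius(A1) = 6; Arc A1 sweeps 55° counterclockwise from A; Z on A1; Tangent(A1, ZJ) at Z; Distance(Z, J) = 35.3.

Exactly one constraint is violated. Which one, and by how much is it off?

Distance(Z, J) = 35.3 — off by 5.90.

S = (0.00, 0.00) ✓; S.y = 0.00, A.y = 0.00 ✓; |SA| = 30.80 ✓; ∠(CA, AS) = 90.00° ✓; |CA| = 6.000 ✓; bearing(C→Z) − bearing(C→A) = 55.00° ✓; |CZ| = 6.000 ✓; ∠(CZ, ZJ) = 90.00° ✓; |ZJ| = 41.20 ✗.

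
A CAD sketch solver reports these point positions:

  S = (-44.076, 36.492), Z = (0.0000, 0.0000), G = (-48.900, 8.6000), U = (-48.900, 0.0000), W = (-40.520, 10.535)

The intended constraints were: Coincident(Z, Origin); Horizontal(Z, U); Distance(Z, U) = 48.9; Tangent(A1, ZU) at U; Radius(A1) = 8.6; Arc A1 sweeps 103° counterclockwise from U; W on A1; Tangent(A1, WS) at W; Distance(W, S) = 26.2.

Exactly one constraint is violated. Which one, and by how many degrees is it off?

Tangent(A1, WS) at W — off by 5.20°.

Z = (0.00, 0.00) ✓; Z.y = 0.00, U.y = 0.00 ✓; |ZU| = 48.90 ✓; ∠(GU, UZ) = 90.00° ✓; |GU| = 8.600 ✓; bearing(G→W) − bearing(G→U) = 103.0° ✓; |GW| = 8.601 ✓; ∠(GW, WS) = 95.20° ✗; |WS| = 26.20 ✓.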